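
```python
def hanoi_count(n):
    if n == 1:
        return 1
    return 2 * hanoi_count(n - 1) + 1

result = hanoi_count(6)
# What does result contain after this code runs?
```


hanoi_count(6)
= 2 * hanoi_count(5) + 1
= 2 * (2 * hanoi_count(4) + 1) + 1
= 2 * (2 * (2 * hanoi_count(3) + 1) + 1) + 1
= 2 * (2 * (2 * (2 * hanoi_count(2) + 1) + 1) + 1) + 1
= 2 * (2 * (2 * (2 * (2 * hanoi_count(1) + 1) + 1) + 1) + 1) + 1
Now compute bottom-up:
hanoi_count(1) = 1
hanoi_count(2) = 2 * 1 + 1 = 3
hanoi_count(3) = 2 * 3 + 1 = 7
hanoi_count(4) = 2 * 7 + 1 = 15
hanoi_count(5) = 2 * 15 + 1 = 31
hanoi_count(6) = 2 * 31 + 1 = 63
= 63


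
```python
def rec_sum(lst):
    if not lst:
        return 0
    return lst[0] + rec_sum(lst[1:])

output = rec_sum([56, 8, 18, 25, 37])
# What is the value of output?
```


rec_sum([56, 8, 18, 25, 37])
= 56 + rec_sum([8, 18, 25, 37])
= 56 + 8 + rec_sum([18, 25, 37])
= 56 + 8 + 18 + rec_sum([25, 37])
= 56 + 8 + 18 + 25 + rec_sum([37])
= 56 + 8 + 18 + 25 + 37 + rec_sum([])
= 56 + 8 + 18 + 25 + 37 + 0
= 144


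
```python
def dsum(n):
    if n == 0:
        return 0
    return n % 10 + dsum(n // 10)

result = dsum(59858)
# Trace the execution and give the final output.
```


dsum(59858)
= 8 + dsum(5985)
= 8 + 5 + dsum(598)
= 8 + 5 + 8 + dsum(59)
= 8 + 5 + 8 + 9 + dsum(5)
= 8 + 5 + 8 + 9 + 5 + dsum(0)
= 8 + 5 + 8 + 9 + 5 + 0
= 35


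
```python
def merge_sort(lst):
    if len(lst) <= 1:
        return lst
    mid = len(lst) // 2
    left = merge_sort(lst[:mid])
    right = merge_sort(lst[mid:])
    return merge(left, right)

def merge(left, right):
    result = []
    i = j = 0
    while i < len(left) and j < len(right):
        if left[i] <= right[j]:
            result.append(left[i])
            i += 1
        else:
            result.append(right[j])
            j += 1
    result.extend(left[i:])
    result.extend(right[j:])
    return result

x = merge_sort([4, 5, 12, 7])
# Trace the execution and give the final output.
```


merge_sort([4, 5, 12, 7])
Split into [4, 5] and [12, 7]
Left sorted: [4, 5]
Right sorted: [7, 12]
Merge [4, 5] and [7, 12]
= [4, 5, 7, 12]


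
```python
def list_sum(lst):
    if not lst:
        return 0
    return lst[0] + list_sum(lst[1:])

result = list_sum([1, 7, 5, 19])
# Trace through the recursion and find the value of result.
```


list_sum([1, 7, 5, 19])
= 1 + list_sum([7, 5, 19])
= 1 + 7 + list_sum([5, 19])
= 1 + 7 + 5 + list_sum([19])
= 1 + 7 + 5 + 19 + list_sum([])
= 1 + 7 + 5 + 19 + 0
= 32


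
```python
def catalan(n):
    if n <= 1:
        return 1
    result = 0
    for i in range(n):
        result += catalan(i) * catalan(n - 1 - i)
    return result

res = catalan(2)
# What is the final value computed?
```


catalan(2)
= sum of catalan(i) * catalan(2-1-i) for i in 0..1
  catalan(0)*catalan(1) = 1*1 = 1
  catalan(1)*catalan(0) = 1*1 = 1
= 1 + 1
= 2


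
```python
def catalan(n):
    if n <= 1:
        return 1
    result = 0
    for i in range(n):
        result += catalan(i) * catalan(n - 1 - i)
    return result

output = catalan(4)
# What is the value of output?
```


catalan(4)
= sum of catalan(i) * catalan(4-1-i) for i in 0..3
First compute sub-values bottom-up:
  catalan(0) = 1, catalan(1) = 1
  catalan(2) = 1*1 + 1*1 = 2
  catalan(3) = 1*2 + 1*1 + 2*1 = 5
Now catalan(4):
  catalan(0)*catalan(3) = 1*5 = 5
  catalan(1)*catalan(2) = 1*2 = 2
  catalan(2)*catalan(1) = 2*1 = 2
  catalan(3)*catalan(0) = 5*1 = 5
= 5 + 2 + 2 + 5
= 14


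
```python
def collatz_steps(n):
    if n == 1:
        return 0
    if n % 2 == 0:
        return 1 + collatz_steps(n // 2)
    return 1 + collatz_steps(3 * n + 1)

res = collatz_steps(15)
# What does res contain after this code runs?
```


collatz_steps(15)
15 is odd -> 3*15+1 = 46 -> collatz_steps(46)
46 is even -> collatz_steps(23)
23 is odd -> 3*23+1 = 70 -> collatz_steps(70)
70 is even -> collatz_steps(35)
35 is odd -> 3*35+1 = 106 -> collatz_steps(106)
106 is even -> collatz_steps(53)
53 is odd -> 3*53+1 = 160 -> collatz_steps(160)
160 is even -> collatz_steps(80)
80 is even -> collatz_steps(40)
40 is even -> collatz_steps(20)
20 is even -> collatz_steps(10)
10 is even -> collatz_steps(5)
5 is odd -> 3*5+1 = 16 -> collatz_steps(16)
16 is even -> collatz_steps(8)
8 is even -> collatz_steps(4)
4 is even -> collatz_steps(2)
2 is even -> collatz_steps(1)
Reached 1 after 17 steps
= 17


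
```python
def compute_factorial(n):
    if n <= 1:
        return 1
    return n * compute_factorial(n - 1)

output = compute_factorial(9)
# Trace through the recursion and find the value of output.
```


compute_factorial(9)
= 9 * compute_factorial(8)
= 9 * 8 * compute_factorial(7)
= 9 * 8 * 7 * compute_factorial(6)
= 9 * 8 * 7 * 6 * compute_factorial(5)
= 9 * 8 * 7 * 6 * 5 * compute_factorial(4)
= 9 * 8 * 7 * 6 * 5 * 4 * compute_factorial(3)
= 9 * 8 * 7 * 6 * 5 * 4 * 3 * compute_factorial(2)
= 9 * 8 * 7 * 6 * 5 * 4 * 3 * 2 * compute_factorial(1)
= 9 * 8 * 7 * 6 * 5 * 4 * 3 * 2 * 1
= 362880


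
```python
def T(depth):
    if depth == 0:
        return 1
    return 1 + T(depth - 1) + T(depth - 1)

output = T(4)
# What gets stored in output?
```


T(4)
= 1 + T(3) + T(3)
= 1 + 2 * T(3)
T(k) = 2^(k+1) - 1
T(0) = 1
T(1) = 3
T(2) = 7
T(3) = 15
T(4) = 31
T(4) = 2^5 - 1 = 31


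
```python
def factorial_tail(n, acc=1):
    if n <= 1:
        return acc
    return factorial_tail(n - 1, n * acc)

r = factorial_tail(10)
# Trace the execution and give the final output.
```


factorial_tail(10, 1)
= factorial_tail(9, 10 * 1) = factorial_tail(9, 10)
= factorial_tail(8, 9 * 10) = factorial_tail(8, 90)
= factorial_tail(7, 8 * 90) = factorial_tail(7, 720)
= factorial_tail(6, 7 * 720) = factorial_tail(6, 5040)
= factorial_tail(5, 6 * 5040) = factorial_tail(5, 30240)
= factorial_tail(4, 5 * 30240) = factorial_tail(4, 151200)
= factorial_tail(3, 4 * 151200) = factorial_tail(3, 604800)
= factorial_tail(2, 3 * 604800) = factorial_tail(2, 1814400)
= factorial_tail(1, 2 * 1814400) = factorial_tail(1, 3628800)
n <= 1, return acc = 3628800


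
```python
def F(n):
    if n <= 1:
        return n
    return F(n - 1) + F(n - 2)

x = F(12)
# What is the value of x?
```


F(12)
= F(11) + F(10)
= (F(10) + F(9)) + F(10)
Computing bottom-up: F(0)=0, F(1)=1, F(2)=1, F(3)=2, F(4)=3, F(5)=5, F(6)=8, F(7)=13, F(8)=21, F(9)=34, F(10)=55, F(11)=89, F(12)=144
= 144


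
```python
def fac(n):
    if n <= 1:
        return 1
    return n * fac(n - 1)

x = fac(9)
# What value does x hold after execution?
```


fac(9)
= 9 * fac(8)
= 9 * 8 * fac(7)
= 9 * 8 * 7 * fac(6)
= 9 * 8 * 7 * 6 * fac(5)
= 9 * 8 * 7 * 6 * 5 * fac(4)
= 9 * 8 * 7 * 6 * 5 * 4 * fac(3)
= 9 * 8 * 7 * 6 * 5 * 4 * 3 * fac(2)
= 9 * 8 * 7 * 6 * 5 * 4 * 3 * 2 * fac(1)
= 9 * 8 * 7 * 6 * 5 * 4 * 3 * 2 * 1
= 362880


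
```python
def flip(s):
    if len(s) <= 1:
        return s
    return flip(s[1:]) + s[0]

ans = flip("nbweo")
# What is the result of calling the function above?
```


flip("nbweo")
= flip("bweo") + "n"
= flip("weo") + "b" + "n"
= flip("eo") + "w" + "b" + "n"
= flip("o") + "e" + "w" + "b" + "n"
= "o" + "e" + "w" + "b" + "n"
= "oewbn"


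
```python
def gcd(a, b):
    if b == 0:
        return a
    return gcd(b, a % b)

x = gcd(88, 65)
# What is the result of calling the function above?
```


gcd(88, 65)
= gcd(65, 88 % 65) = gcd(65, 23)
= gcd(23, 65 % 23) = gcd(23, 19)
= gcd(19, 23 % 19) = gcd(19, 4)
= gcd(4, 19 % 4) = gcd(4, 3)
= gcd(3, 4 % 3) = gcd(3, 1)
= gcd(1, 3 % 1) = gcd(1, 0)
b == 0, return a = 1


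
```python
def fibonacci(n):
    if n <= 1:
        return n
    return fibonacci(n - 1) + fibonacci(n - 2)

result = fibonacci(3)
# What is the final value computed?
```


fibonacci(3)
= fibonacci(2) + fibonacci(1)
Computing bottom-up: fibonacci(0)=0, fibonacci(1)=1, fibonacci(2)=1, fibonacci(3)=2
= 2


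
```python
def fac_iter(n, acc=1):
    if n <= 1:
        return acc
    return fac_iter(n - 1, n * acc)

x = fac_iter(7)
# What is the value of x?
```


fac_iter(7, 1)
= fac_iter(6, 7 * 1) = fac_iter(6, 7)
= fac_iter(5, 6 * 7) = fac_iter(5, 42)
= fac_iter(4, 5 * 42) = fac_iter(4, 210)
= fac_iter(3, 4 * 210) = fac_iter(3, 840)
= fac_iter(2, 3 * 840) = fac_iter(2, 2520)
= fac_iter(1, 2 * 2520) = fac_iter(1, 5040)
n <= 1, return acc = 5040


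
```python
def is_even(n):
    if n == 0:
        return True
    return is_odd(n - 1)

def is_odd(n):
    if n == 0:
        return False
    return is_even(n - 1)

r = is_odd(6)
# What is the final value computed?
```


is_odd(6)
= is_even(5)
= is_odd(4)
= is_even(3)
= is_odd(2)
= is_even(1)
= is_odd(0)
n == 0: return False
= False


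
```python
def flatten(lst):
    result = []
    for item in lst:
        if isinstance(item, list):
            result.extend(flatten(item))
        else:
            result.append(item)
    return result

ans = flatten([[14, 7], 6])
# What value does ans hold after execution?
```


flatten([[14, 7], 6])
Processing each element:
  [14, 7] is a list -> flatten recursively -> [14, 7]
  6 is not a list -> append 6
= [14, 7, 6]


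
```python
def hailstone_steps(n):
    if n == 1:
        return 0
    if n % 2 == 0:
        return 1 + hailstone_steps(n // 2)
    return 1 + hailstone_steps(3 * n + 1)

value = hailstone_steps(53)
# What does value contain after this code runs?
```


hailstone_steps(53)
53 is odd -> 3*53+1 = 160 -> hailstone_steps(160)
160 is even -> hailstone_steps(80)
80 is even -> hailstone_steps(40)
40 is even -> hailstone_steps(20)
20 is even -> hailstone_steps(10)
10 is even -> hailstone_steps(5)
5 is odd -> 3*5+1 = 16 -> hailstone_steps(16)
16 is even -> hailstone_steps(8)
8 is even -> hailstone_steps(4)
4 is even -> hailstone_steps(2)
2 is even -> hailstone_steps(1)
Reached 1 after 11 steps
= 11


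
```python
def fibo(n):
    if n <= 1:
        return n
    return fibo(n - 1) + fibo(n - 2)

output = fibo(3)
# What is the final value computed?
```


fibo(3)
= fibo(2) + fibo(1)
Computing bottom-up: fibo(0)=0, fibo(1)=1, fibo(2)=1, fibo(3)=2
= 2


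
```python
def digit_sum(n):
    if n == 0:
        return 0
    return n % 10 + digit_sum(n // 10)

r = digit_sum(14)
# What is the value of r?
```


digit_sum(14)
= 4 + digit_sum(1)
= 4 + 1 + digit_sum(0)
= 4 + 1 + 0
= 5


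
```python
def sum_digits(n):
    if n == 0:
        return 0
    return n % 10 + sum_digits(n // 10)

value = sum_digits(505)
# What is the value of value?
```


sum_digits(505)
= 5 + sum_digits(50)
= 5 + 0 + sum_digits(5)
= 5 + 0 + 5 + sum_digits(0)
= 5 + 0 + 5 + 0
= 10


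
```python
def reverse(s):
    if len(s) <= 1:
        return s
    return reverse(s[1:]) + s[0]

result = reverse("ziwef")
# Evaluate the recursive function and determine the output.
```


reverse("ziwef")
= reverse("iwef") + "z"
= reverse("wef") + "i" + "z"
= reverse("ef") + "w" + "i" + "z"
= reverse("f") + "e" + "w" + "i" + "z"
= "f" + "e" + "w" + "i" + "z"
= "fewiz"


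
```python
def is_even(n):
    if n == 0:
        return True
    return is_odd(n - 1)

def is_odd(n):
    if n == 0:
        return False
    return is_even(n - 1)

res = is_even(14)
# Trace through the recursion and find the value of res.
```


is_even(14)
= is_odd(13)
= is_even(12)
= is_odd(11)
= is_even(10)
= is_odd(9)
= is_even(8)
= is_odd(7)
= is_even(6)
= is_odd(5)
= is_even(4)
= is_odd(3)
= is_even(2)
= is_odd(1)
= is_even(0)
n == 0: return True
= True


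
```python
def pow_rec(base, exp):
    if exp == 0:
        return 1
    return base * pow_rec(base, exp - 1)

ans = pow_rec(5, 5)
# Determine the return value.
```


pow_rec(5, 5)
= 5 * pow_rec(5, 4)
= 5 * 5 * pow_rec(5, 3)
= 5 * 5 * 5 * pow_rec(5, 2)
= 5 * 5 * 5 * 5 * pow_rec(5, 1)
= 5 * 5 * 5 * 5 * 5 * pow_rec(5, 0)
= 5 * 5 * 5 * 5 * 5 * 1
= 3125


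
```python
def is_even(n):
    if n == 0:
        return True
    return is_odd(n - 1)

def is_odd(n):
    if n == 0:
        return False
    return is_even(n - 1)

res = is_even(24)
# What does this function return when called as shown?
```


is_even(24)
= is_odd(23)
= is_even(22)
= is_odd(21)
= is_even(20)
= is_odd(19)
= is_even(18)
= is_odd(17)
= is_even(16)
= is_odd(15)
= is_even(14)
= is_odd(13)
= is_even(12)
= is_odd(11)
= is_even(10)
= is_odd(9)
= is_even(8)
= is_odd(7)
= is_even(6)
= is_odd(5)
= is_even(4)
= is_odd(3)
= is_even(2)
= is_odd(1)
= is_even(0)
n == 0: return True
= True


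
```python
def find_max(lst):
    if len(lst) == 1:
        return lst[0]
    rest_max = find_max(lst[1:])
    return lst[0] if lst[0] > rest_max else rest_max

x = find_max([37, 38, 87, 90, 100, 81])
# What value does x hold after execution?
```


find_max([37, 38, 87, 90, 100, 81])
= compare 37 with find_max([38, 87, 90, 100, 81])
= compare 38 with find_max([87, 90, 100, 81])
= compare 87 with find_max([90, 100, 81])
= compare 90 with find_max([100, 81])
= compare 100 with find_max([81])
Base: find_max([81]) = 81
compare 100 with 81: max = 100
compare 90 with 100: max = 100
compare 87 with 100: max = 100
compare 38 with 100: max = 100
compare 37 with 100: max = 100
= 100


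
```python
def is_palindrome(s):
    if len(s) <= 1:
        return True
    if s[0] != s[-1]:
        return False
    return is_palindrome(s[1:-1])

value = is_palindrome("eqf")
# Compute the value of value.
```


is_palindrome("eqf")
"eqf": s[0]='e' != s[-1]='f' -> False
= False


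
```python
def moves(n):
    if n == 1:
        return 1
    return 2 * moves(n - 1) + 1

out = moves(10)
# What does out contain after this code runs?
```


moves(10)
= 2 * moves(9) + 1
= 2 * (2 * moves(8) + 1) + 1
= 2 * (2 * (2 * moves(7) + 1) + 1) + 1
= 2 * (2 * (2 * (2 * moves(6) + 1) + 1) + 1) + 1
= 2 * (2 * (2 * (2 * (2 * moves(5) + 1) + 1) + 1) + 1) + 1
= 2 * (2 * (2 * (2 * (2 * (2 * moves(4) + 1) + 1) + 1) + 1) + 1) + 1
= 2 * (2 * (2 * (2 * (2 * (2 * (2 * moves(3) + 1) + 1) + 1) + 1) + 1) + 1) + 1
= 2 * (2 * (2 * (2 * (2 * (2 * (2 * (2 * moves(2) + 1) + 1) + 1) + 1) + 1) + 1) + 1) + 1
= 2 * (2 * (2 * (2 * (2 * (2 * (2 * (2 * (2 * moves(1) + 1) + 1) + 1) + 1) + 1) + 1) + 1) + 1) + 1
Now compute bottom-up:
moves(1) = 1
moves(2) = 2 * 1 + 1 = 3
moves(3) = 2 * 3 + 1 = 7
moves(4) = 2 * 7 + 1 = 15
moves(5) = 2 * 15 + 1 = 31
moves(6) = 2 * 31 + 1 = 63
moves(7) = 2 * 63 + 1 = 127
moves(8) = 2 * 127 + 1 = 255
moves(9) = 2 * 255 + 1 = 511
moves(10) = 2 * 511 + 1 = 1023
= 1023


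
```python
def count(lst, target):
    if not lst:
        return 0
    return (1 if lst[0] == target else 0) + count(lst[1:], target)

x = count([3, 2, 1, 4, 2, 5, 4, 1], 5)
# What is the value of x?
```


count([3, 2, 1, 4, 2, 5, 4, 1], 5)
lst[0]=3 != 5: 0 + count([2, 1, 4, 2, 5, 4, 1], 5)
lst[0]=2 != 5: 0 + count([1, 4, 2, 5, 4, 1], 5)
lst[0]=1 != 5: 0 + count([4, 2, 5, 4, 1], 5)
lst[0]=4 != 5: 0 + count([2, 5, 4, 1], 5)
lst[0]=2 != 5: 0 + count([5, 4, 1], 5)
lst[0]=5 == 5: 1 + count([4, 1], 5)
lst[0]=4 != 5: 0 + count([1], 5)
lst[0]=1 != 5: 0 + count([], 5)
= 1


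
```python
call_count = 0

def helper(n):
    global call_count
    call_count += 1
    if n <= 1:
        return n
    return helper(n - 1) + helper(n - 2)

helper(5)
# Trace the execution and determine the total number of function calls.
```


helper(5) calls helper(4) and helper(3); each non-base call branches into two more.
Let C(k) = total number of calls made by helper(k), including the call to helper(k) itself.
Base cases: C(0) = 1, C(1) = 1
Recurrence: C(k) = 1 + C(k-1) + C(k-2)
  C(2) = 1 + C(1) + C(0) = 1 + 1 + 1 = 3
  C(3) = 1 + C(2) + C(1) = 1 + 3 + 1 = 5
  C(4) = 1 + C(3) + C(2) = 1 + 5 + 3 = 9
  C(5) = 1 + C(4) + C(3) = 1 + 9 + 5 = 15
Total calls = C(5) = 15


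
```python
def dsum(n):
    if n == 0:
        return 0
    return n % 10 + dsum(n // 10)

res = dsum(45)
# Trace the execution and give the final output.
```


dsum(45)
= 5 + dsum(4)
= 5 + 4 + dsum(0)
= 5 + 4 + 0
= 9


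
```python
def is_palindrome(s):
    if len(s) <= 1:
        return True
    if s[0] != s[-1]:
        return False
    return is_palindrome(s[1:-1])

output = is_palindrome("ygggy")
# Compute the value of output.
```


is_palindrome("ygggy")
"ygggy": s[0]='y' == s[-1]='y' -> is_palindrome("ggg")
"ggg": s[0]='g' == s[-1]='g' -> is_palindrome("g")
"g": len <= 1 -> True
= True


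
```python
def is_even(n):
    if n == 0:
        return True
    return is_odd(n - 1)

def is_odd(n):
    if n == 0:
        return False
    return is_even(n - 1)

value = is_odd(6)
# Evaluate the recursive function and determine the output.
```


is_odd(6)
= is_even(5)
= is_odd(4)
= is_even(3)
= is_odd(2)
= is_even(1)
= is_odd(0)
n == 0: return False
= False


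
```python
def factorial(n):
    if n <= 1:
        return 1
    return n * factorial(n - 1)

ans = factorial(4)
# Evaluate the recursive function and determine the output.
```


factorial(4)
= 4 * factorial(3)
= 4 * 3 * factorial(2)
= 4 * 3 * 2 * factorial(1)
= 4 * 3 * 2 * 1
= 24


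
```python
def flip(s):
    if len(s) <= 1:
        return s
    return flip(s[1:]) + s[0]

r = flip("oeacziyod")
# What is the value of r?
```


flip("oeacziyod")
= flip("eacziyod") + "o"
= flip("acziyod") + "e" + "o"
= flip("cziyod") + "a" + "e" + "o"
= flip("ziyod") + "c" + "a" + "e" + "o"
= flip("iyod") + "z" + "c" + "a" + "e" + "o"
= flip("yod") + "i" + "z" + "c" + "a" + "e" + "o"
= flip("od") + "y" + "i" + "z" + "c" + "a" + "e" + "o"
= flip("d") + "o" + "y" + "i" + "z" + "c" + "a" + "e" + "o"
= "d" + "o" + "y" + "i" + "z" + "c" + "a" + "e" + "o"
= "doyizcaeo"


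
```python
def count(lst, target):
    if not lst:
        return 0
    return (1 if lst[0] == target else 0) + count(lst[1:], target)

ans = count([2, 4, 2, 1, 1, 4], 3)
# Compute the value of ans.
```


count([2, 4, 2, 1, 1, 4], 3)
lst[0]=2 != 3: 0 + count([4, 2, 1, 1, 4], 3)
lst[0]=4 != 3: 0 + count([2, 1, 1, 4], 3)
lst[0]=2 != 3: 0 + count([1, 1, 4], 3)
lst[0]=1 != 3: 0 + count([1, 4], 3)
lst[0]=1 != 3: 0 + count([4], 3)
lst[0]=4 != 3: 0 + count([], 3)
= 0


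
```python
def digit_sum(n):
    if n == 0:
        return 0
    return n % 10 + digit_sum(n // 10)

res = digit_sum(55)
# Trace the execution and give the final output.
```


digit_sum(55)
= 5 + digit_sum(5)
= 5 + 5 + digit_sum(0)
= 5 + 5 + 0
= 10


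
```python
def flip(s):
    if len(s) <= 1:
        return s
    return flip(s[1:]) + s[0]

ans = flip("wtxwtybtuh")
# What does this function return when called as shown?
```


flip("wtxwtybtuh")
= flip("txwtybtuh") + "w"
= flip("xwtybtuh") + "t" + "w"
= flip("wtybtuh") + "x" + "t" + "w"
= flip("tybtuh") + "w" + "x" + "t" + "w"
= flip("ybtuh") + "t" + "w" + "x" + "t" + "w"
= flip("btuh") + "y" + "t" + "w" + "x" + "t" + "w"
= flip("tuh") + "b" + "y" + "t" + "w" + "x" + "t" + "w"
= flip("uh") + "t" + "b" + "y" + "t" + "w" + "x" + "t" + "w"
= flip("h") + "u" + "t" + "b" + "y" + "t" + "w" + "x" + "t" + "w"
= "h" + "u" + "t" + "b" + "y" + "t" + "w" + "x" + "t" + "w"
= "hutbytwxtw"


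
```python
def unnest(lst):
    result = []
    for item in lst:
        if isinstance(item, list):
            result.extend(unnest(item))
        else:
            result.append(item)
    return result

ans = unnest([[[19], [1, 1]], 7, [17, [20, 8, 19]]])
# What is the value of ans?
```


unnest([[[19], [1, 1]], 7, [17, [20, 8, 19]]])
Processing each element:
  [[19], [1, 1]] is a list -> unnest recursively -> [19, 1, 1]
  7 is not a list -> append 7
  [17, [20, 8, 19]] is a list -> unnest recursively -> [17, 20, 8, 19]
= [19, 1, 1, 7, 17, 20, 8, 19]


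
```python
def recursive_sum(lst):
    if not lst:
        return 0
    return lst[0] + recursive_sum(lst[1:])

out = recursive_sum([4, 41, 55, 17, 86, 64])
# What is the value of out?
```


recursive_sum([4, 41, 55, 17, 86, 64])
= 4 + recursive_sum([41, 55, 17, 86, 64])
= 4 + 41 + recursive_sum([55, 17, 86, 64])
= 4 + 41 + 55 + recursive_sum([17, 86, 64])
= 4 + 41 + 55 + 17 + recursive_sum([86, 64])
= 4 + 41 + 55 + 17 + 86 + recursive_sum([64])
= 4 + 41 + 55 + 17 + 86 + 64 + recursive_sum([])
= 4 + 41 + 55 + 17 + 86 + 64 + 0
= 267


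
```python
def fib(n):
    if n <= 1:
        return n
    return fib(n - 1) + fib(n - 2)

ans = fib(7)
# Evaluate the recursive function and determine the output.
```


fib(7)
= fib(6) + fib(5)
= (fib(5) + fib(4)) + fib(5)
Computing bottom-up: fib(0)=0, fib(1)=1, fib(2)=1, fib(3)=2, fib(4)=3, fib(5)=5, fib(6)=8, fib(7)=13
= 13


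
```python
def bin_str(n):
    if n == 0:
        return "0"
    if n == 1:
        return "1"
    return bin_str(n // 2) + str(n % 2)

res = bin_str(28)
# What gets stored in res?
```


bin_str(28)
= bin_str(14) + "0"
= bin_str(7) + "0" + "0"
= bin_str(3) + "1" + "0" + "0"
= bin_str(1) + "1" + "1" + "0" + "0"
= "1" + "1" + "1" + "0" + "0"
= "11100"


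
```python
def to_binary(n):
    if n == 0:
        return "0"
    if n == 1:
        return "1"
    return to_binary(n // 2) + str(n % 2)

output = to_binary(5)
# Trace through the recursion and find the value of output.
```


to_binary(5)
= to_binary(2) + "1"
= to_binary(1) + "0" + "1"
= "1" + "0" + "1"
= "101"


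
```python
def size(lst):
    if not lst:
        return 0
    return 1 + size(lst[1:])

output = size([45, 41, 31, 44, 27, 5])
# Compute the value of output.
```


size([45, 41, 31, 44, 27, 5])
= 1 + size([41, 31, 44, 27, 5])
= 1 + 1 + size([31, 44, 27, 5])
= 1 + 1 + 1 + size([44, 27, 5])
= 1 + 1 + 1 + 1 + size([27, 5])
= 1 + 1 + 1 + 1 + 1 + size([5])
= 1 + 1 + 1 + 1 + 1 + 1 + size([])
= 1 + 1 + 1 + 1 + 1 + 1 + 0
= 6


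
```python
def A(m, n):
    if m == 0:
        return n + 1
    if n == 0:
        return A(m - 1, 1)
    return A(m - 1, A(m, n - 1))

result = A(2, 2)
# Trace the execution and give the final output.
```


A(2, 2)
= A(1, A(2, 1))
First compute A(2, 1) = 5
= A(1, 5)
= 7


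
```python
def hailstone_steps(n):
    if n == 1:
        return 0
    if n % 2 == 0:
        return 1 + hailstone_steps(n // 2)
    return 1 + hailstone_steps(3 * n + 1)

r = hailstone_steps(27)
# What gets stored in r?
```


hailstone_steps(27)
27 is odd -> 3*27+1 = 82 -> hailstone_steps(82)
82 is even -> hailstone_steps(41)
41 is odd -> 3*41+1 = 124 -> hailstone_steps(124)
124 is even -> hailstone_steps(62)
62 is even -> hailstone_steps(31)
31 is odd -> 3*31+1 = 94 -> hailstone_steps(94)
94 is even -> hailstone_steps(47)
47 is odd -> 3*47+1 = 142 -> hailstone_steps(142)
142 is even -> hailstone_steps(71)
71 is odd -> 3*71+1 = 214 -> hailstone_steps(214)
214 is even -> hailstone_steps(107)
107 is odd -> 3*107+1 = 322 -> hailstone_steps(322)
322 is even -> hailstone_steps(161)
161 is odd -> 3*161+1 = 484 -> hailstone_steps(484)
484 is even -> hailstone_steps(242)
242 is even -> hailstone_steps(121)
121 is odd -> 3*121+1 = 364 -> hailstone_steps(364)
364 is even -> hailstone_steps(182)
182 is even -> hailstone_steps(91)
91 is odd -> 3*91+1 = 274 -> hailstone_steps(274)
274 is even -> hailstone_steps(137)
137 is odd -> 3*137+1 = 412 -> hailstone_steps(412)
412 is even -> hailstone_steps(206)
206 is even -> hailstone_steps(103)
103 is odd -> 3*103+1 = 310 -> hailstone_steps(310)
310 is even -> hailstone_steps(155)
155 is odd -> 3*155+1 = 466 -> hailstone_steps(466)
466 is even -> hailstone_steps(233)
233 is odd -> 3*233+1 = 700 -> hailstone_steps(700)
700 is even -> hailstone_steps(350)
350 is even -> hailstone_steps(175)
175 is odd -> 3*175+1 = 526 -> hailstone_steps(526)
526 is even -> hailstone_steps(263)
263 is odd -> 3*263+1 = 790 -> hailstone_steps(790)
790 is even -> hailstone_steps(395)
395 is odd -> 3*395+1 = 1186 -> hailstone_steps(1186)
1186 is even -> hailstone_steps(593)
593 is odd -> 3*593+1 = 1780 -> hailstone_steps(1780)
1780 is even -> hailstone_steps(890)
890 is even -> hailstone_steps(445)
445 is odd -> 3*445+1 = 1336 -> hailstone_steps(1336)
1336 is even -> hailstone_steps(668)
668 is even -> hailstone_steps(334)
334 is even -> hailstone_steps(167)
167 is odd -> 3*167+1 = 502 -> hailstone_steps(502)
502 is even -> hailstone_steps(251)
251 is odd -> 3*251+1 = 754 -> hailstone_steps(754)
754 is even -> hailstone_steps(377)
377 is odd -> 3*377+1 = 1132 -> hailstone_steps(1132)
1132 is even -> hailstone_steps(566)
566 is even -> hailstone_steps(283)
283 is odd -> 3*283+1 = 850 -> hailstone_steps(850)
850 is even -> hailstone_steps(425)
425 is odd -> 3*425+1 = 1276 -> hailstone_steps(1276)
1276 is even -> hailstone_steps(638)
638 is even -> hailstone_steps(319)
319 is odd -> 3*319+1 = 958 -> hailstone_steps(958)
958 is even -> hailstone_steps(479)
479 is odd -> 3*479+1 = 1438 -> hailstone_steps(1438)
1438 is even -> hailstone_steps(719)
719 is odd -> 3*719+1 = 2158 -> hailstone_steps(2158)
2158 is even -> hailstone_steps(1079)
1079 is odd -> 3*1079+1 = 3238 -> hailstone_steps(3238)
3238 is even -> hailstone_steps(1619)
1619 is odd -> 3*1619+1 = 4858 -> hailstone_steps(4858)
4858 is even -> hailstone_steps(2429)
2429 is odd -> 3*2429+1 = 7288 -> hailstone_steps(7288)
7288 is even -> hailstone_steps(3644)
3644 is even -> hailstone_steps(1822)
1822 is even -> hailstone_steps(911)
911 is odd -> 3*911+1 = 2734 -> hailstone_steps(2734)
2734 is even -> hailstone_steps(1367)
1367 is odd -> 3*1367+1 = 4102 -> hailstone_steps(4102)
4102 is even -> hailstone_steps(2051)
2051 is odd -> 3*2051+1 = 6154 -> hailstone_steps(6154)
6154 is even -> hailstone_steps(3077)
3077 is odd -> 3*3077+1 = 9232 -> hailstone_steps(9232)
9232 is even -> hailstone_steps(4616)
4616 is even -> hailstone_steps(2308)
2308 is even -> hailstone_steps(1154)
1154 is even -> hailstone_steps(577)
577 is odd -> 3*577+1 = 1732 -> hailstone_steps(1732)
1732 is even -> hailstone_steps(866)
866 is even -> hailstone_steps(433)
433 is odd -> 3*433+1 = 1300 -> hailstone_steps(1300)
1300 is even -> hailstone_steps(650)
650 is even -> hailstone_steps(325)
325 is odd -> 3*325+1 = 976 -> hailstone_steps(976)
976 is even -> hailstone_steps(488)
488 is even -> hailstone_steps(244)
244 is even -> hailstone_steps(122)
122 is even -> hailstone_steps(61)
61 is odd -> 3*61+1 = 184 -> hailstone_steps(184)
184 is even -> hailstone_steps(92)
92 is even -> hailstone_steps(46)
46 is even -> hailstone_steps(23)
23 is odd -> 3*23+1 = 70 -> hailstone_steps(70)
70 is even -> hailstone_steps(35)
35 is odd -> 3*35+1 = 106 -> hailstone_steps(106)
106 is even -> hailstone_steps(53)
53 is odd -> 3*53+1 = 160 -> hailstone_steps(160)
160 is even -> hailstone_steps(80)
80 is even -> hailstone_steps(40)
40 is even -> hailstone_steps(20)
20 is even -> hailstone_steps(10)
10 is even -> hailstone_steps(5)
5 is odd -> 3*5+1 = 16 -> hailstone_steps(16)
16 is even -> hailstone_steps(8)
8 is even -> hailstone_steps(4)
4 is even -> hailstone_steps(2)
2 is even -> hailstone_steps(1)
Reached 1 after 111 steps
= 111


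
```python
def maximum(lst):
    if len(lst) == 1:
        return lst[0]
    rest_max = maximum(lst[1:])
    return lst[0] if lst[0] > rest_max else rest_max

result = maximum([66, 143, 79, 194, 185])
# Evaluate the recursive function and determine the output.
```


maximum([66, 143, 79, 194, 185])
= compare 66 with maximum([143, 79, 194, 185])
= compare 143 with maximum([79, 194, 185])
= compare 79 with maximum([194, 185])
= compare 194 with maximum([185])
Base: maximum([185]) = 185
compare 194 with 185: max = 194
compare 79 with 194: max = 194
compare 143 with 194: max = 194
compare 66 with 194: max = 194
= 194


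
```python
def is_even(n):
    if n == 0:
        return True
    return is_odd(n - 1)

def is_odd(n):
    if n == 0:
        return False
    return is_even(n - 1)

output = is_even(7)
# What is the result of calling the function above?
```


is_even(7)
= is_odd(6)
= is_even(5)
= is_odd(4)
= is_even(3)
= is_odd(2)
= is_even(1)
= is_odd(0)
n == 0: return False
= False


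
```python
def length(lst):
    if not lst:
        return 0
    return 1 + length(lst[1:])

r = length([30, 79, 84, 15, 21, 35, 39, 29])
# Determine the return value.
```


length([30, 79, 84, 15, 21, 35, 39, 29])
= 1 + length([79, 84, 15, 21, 35, 39, 29])
= 1 + 1 + length([84, 15, 21, 35, 39, 29])
= 1 + 1 + 1 + length([15, 21, 35, 39, 29])
= 1 + 1 + 1 + 1 + length([21, 35, 39, 29])
= 1 + 1 + 1 + 1 + 1 + length([35, 39, 29])
= 1 + 1 + 1 + 1 + 1 + 1 + length([39, 29])
= 1 + 1 + 1 + 1 + 1 + 1 + 1 + length([29])
= 1 + 1 + 1 + 1 + 1 + 1 + 1 + 1 + length([])
= 1 + 1 + 1 + 1 + 1 + 1 + 1 + 1 + 0
= 8


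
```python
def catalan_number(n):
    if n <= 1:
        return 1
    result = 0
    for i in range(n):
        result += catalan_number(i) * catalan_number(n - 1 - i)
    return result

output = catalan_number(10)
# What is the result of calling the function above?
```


catalan_number(10)
= sum of catalan_number(i) * catalan_number(10-1-i) for i in 0..9
First compute sub-values bottom-up:
  catalan_number(0) = 1, catalan_number(1) = 1
  catalan_number(2) = 1*1 + 1*1 = 2
  catalan_number(3) = 1*2 + 1*1 + 2*1 = 5
  catalan_number(4) = 1*5 + 1*2 + 2*1 + 5*1 = 14
  catalan_number(5) = 1*14 + 1*5 + 2*2 + 5*1 + 14*1 = 42
  catalan_number(6) = 1*42 + 1*14 + 2*5 + 5*2 + 14*1 + 42*1 = 132
  catalan_number(7) = 1*132 + 1*42 + 2*14 + 5*5 + 14*2 + 42*1 + 132*1 = 429
  catalan_number(8) = 1*429 + 1*132 + 2*42 + 5*14 + 14*5 + 42*2 + 132*1 + 429*1 = 1430
  catalan_number(9) = 1*1430 + 1*429 + 2*132 + 5*42 + 14*14 + 42*5 + 132*2 + 429*1 + 1430*1 = 4862
Now catalan_number(10):
  catalan_number(0)*catalan_number(9) = 1*4862 = 4862
  catalan_number(1)*catalan_number(8) = 1*1430 = 1430
  catalan_number(2)*catalan_number(7) = 2*429 = 858
  catalan_number(3)*catalan_number(6) = 5*132 = 660
  catalan_number(4)*catalan_number(5) = 14*42 = 588
  catalan_number(5)*catalan_number(4) = 42*14 = 588
  catalan_number(6)*catalan_number(3) = 132*5 = 660
  catalan_number(7)*catalan_number(2) = 429*2 = 858
  catalan_number(8)*catalan_number(1) = 1430*1 = 1430
  catalan_number(9)*catalan_number(0) = 4862*1 = 4862
= 4862 + 1430 + 858 + 660 + 588 + 588 + 660 + 858 + 1430 + 4862
= 16796


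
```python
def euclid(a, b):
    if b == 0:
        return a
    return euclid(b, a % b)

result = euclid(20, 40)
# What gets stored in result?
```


euclid(20, 40)
= euclid(40, 20 % 40) = euclid(40, 20)
= euclid(20, 40 % 20) = euclid(20, 0)
b == 0, return a = 20


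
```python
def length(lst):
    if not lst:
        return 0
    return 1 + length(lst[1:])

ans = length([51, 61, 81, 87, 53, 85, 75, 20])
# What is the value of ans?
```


length([51, 61, 81, 87, 53, 85, 75, 20])
= 1 + length([61, 81, 87, 53, 85, 75, 20])
= 1 + 1 + length([81, 87, 53, 85, 75, 20])
= 1 + 1 + 1 + length([87, 53, 85, 75, 20])
= 1 + 1 + 1 + 1 + length([53, 85, 75, 20])
= 1 + 1 + 1 + 1 + 1 + length([85, 75, 20])
= 1 + 1 + 1 + 1 + 1 + 1 + length([75, 20])
= 1 + 1 + 1 + 1 + 1 + 1 + 1 + length([20])
= 1 + 1 + 1 + 1 + 1 + 1 + 1 + 1 + length([])
= 1 + 1 + 1 + 1 + 1 + 1 + 1 + 1 + 0
= 8


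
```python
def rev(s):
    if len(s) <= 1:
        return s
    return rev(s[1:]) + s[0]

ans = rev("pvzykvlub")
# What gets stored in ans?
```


rev("pvzykvlub")
= rev("vzykvlub") + "p"
= rev("zykvlub") + "v" + "p"
= rev("ykvlub") + "z" + "v" + "p"
= rev("kvlub") + "y" + "z" + "v" + "p"
= rev("vlub") + "k" + "y" + "z" + "v" + "p"
= rev("lub") + "v" + "k" + "y" + "z" + "v" + "p"
= rev("ub") + "l" + "v" + "k" + "y" + "z" + "v" + "p"
= rev("b") + "u" + "l" + "v" + "k" + "y" + "z" + "v" + "p"
= "b" + "u" + "l" + "v" + "k" + "y" + "z" + "v" + "p"
= "bulvkyzvp"


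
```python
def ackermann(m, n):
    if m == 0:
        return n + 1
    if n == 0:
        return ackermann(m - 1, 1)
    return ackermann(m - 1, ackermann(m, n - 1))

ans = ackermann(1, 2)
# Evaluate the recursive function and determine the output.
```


ackermann(1, 2)
= ackermann(0, ackermann(1, 1))
First compute ackermann(1, 1) = 3
= ackermann(0, 3)
= 4


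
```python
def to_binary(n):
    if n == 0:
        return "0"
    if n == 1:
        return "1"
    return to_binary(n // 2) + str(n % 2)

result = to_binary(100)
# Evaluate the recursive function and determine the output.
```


to_binary(100)
= to_binary(50) + "0"
= to_binary(25) + "0" + "0"
= to_binary(12) + "1" + "0" + "0"
= to_binary(6) + "0" + "1" + "0" + "0"
= to_binary(3) + "0" + "0" + "1" + "0" + "0"
= to_binary(1) + "1" + "0" + "0" + "1" + "0" + "0"
= "1" + "1" + "0" + "0" + "1" + "0" + "0"
= "1100100"


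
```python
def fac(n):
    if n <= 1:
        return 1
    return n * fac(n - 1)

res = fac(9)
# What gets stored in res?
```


fac(9)
= 9 * fac(8)
= 9 * 8 * fac(7)
= 9 * 8 * 7 * fac(6)
= 9 * 8 * 7 * 6 * fac(5)
= 9 * 8 * 7 * 6 * 5 * fac(4)
= 9 * 8 * 7 * 6 * 5 * 4 * fac(3)
= 9 * 8 * 7 * 6 * 5 * 4 * 3 * fac(2)
= 9 * 8 * 7 * 6 * 5 * 4 * 3 * 2 * fac(1)
= 9 * 8 * 7 * 6 * 5 * 4 * 3 * 2 * 1
= 362880


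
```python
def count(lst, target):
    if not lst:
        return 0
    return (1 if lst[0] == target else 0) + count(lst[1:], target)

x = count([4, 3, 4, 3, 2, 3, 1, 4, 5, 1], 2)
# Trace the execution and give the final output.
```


count([4, 3, 4, 3, 2, 3, 1, 4, 5, 1], 2)
lst[0]=4 != 2: 0 + count([3, 4, 3, 2, 3, 1, 4, 5, 1], 2)
lst[0]=3 != 2: 0 + count([4, 3, 2, 3, 1, 4, 5, 1], 2)
lst[0]=4 != 2: 0 + count([3, 2, 3, 1, 4, 5, 1], 2)
lst[0]=3 != 2: 0 + count([2, 3, 1, 4, 5, 1], 2)
lst[0]=2 == 2: 1 + count([3, 1, 4, 5, 1], 2)
lst[0]=3 != 2: 0 + count([1, 4, 5, 1], 2)
lst[0]=1 != 2: 0 + count([4, 5, 1], 2)
lst[0]=4 != 2: 0 + count([5, 1], 2)
lst[0]=5 != 2: 0 + count([1], 2)
lst[0]=1 != 2: 0 + count([], 2)
= 1


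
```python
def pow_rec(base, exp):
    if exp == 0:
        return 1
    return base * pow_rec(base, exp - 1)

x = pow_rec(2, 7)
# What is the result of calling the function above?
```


pow_rec(2, 7)
= 2 * pow_rec(2, 6)
= 2 * 2 * pow_rec(2, 5)
= 2 * 2 * 2 * pow_rec(2, 4)
= 2 * 2 * 2 * 2 * pow_rec(2, 3)
= 2 * 2 * 2 * 2 * 2 * pow_rec(2, 2)
= 2 * 2 * 2 * 2 * 2 * 2 * pow_rec(2, 1)
= 2 * 2 * 2 * 2 * 2 * 2 * 2 * pow_rec(2, 0)
= 2 * 2 * 2 * 2 * 2 * 2 * 2 * 1
= 128


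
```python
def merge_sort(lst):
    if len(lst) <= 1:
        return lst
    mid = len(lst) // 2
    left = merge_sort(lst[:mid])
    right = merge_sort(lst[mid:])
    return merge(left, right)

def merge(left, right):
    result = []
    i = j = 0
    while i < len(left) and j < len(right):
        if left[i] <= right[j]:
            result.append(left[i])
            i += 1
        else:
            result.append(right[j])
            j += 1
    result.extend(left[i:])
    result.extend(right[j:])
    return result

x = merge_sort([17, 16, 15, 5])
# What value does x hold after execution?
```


merge_sort([17, 16, 15, 5])
Split into [17, 16] and [15, 5]
Left sorted: [16, 17]
Right sorted: [5, 15]
Merge [16, 17] and [5, 15]
= [5, 15, 16, 17]


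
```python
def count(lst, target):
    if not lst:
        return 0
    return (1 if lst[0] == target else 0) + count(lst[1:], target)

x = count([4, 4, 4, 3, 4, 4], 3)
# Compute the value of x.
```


count([4, 4, 4, 3, 4, 4], 3)
lst[0]=4 != 3: 0 + count([4, 4, 3, 4, 4], 3)
lst[0]=4 != 3: 0 + count([4, 3, 4, 4], 3)
lst[0]=4 != 3: 0 + count([3, 4, 4], 3)
lst[0]=3 == 3: 1 + count([4, 4], 3)
lst[0]=4 != 3: 0 + count([4], 3)
lst[0]=4 != 3: 0 + count([], 3)
= 1


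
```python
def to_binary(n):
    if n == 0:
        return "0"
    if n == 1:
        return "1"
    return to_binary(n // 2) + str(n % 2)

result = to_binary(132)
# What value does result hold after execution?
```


to_binary(132)
= to_binary(66) + "0"
= to_binary(33) + "0" + "0"
= to_binary(16) + "1" + "0" + "0"
= to_binary(8) + "0" + "1" + "0" + "0"
= to_binary(4) + "0" + "0" + "1" + "0" + "0"
= to_binary(2) + "0" + "0" + "0" + "1" + "0" + "0"
= to_binary(1) + "0" + "0" + "0" + "0" + "1" + "0" + "0"
= "1" + "0" + "0" + "0" + "0" + "1" + "0" + "0"
= "10000100"


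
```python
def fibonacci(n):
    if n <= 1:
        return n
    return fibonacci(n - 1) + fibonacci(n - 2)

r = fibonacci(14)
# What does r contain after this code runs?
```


fibonacci(14)
= fibonacci(13) + fibonacci(12)
= (fibonacci(12) + fibonacci(11)) + fibonacci(12)
Computing bottom-up: fibonacci(0)=0, fibonacci(1)=1, fibonacci(2)=1, fibonacci(3)=2, fibonacci(4)=3, fibonacci(5)=5, fibonacci(6)=8, fibonacci(7)=13, fibonacci(8)=21, fibonacci(9)=34, fibonacci(10)=55, fibonacci(11)=89, fibonacci(12)=144, fibonacci(13)=233, fibonacci(14)=377
= 377


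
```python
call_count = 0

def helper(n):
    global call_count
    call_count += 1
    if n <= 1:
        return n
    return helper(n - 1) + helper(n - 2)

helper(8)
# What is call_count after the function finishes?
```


helper(8) calls helper(7) and helper(6); each non-base call branches into two more.
Let C(k) = total number of calls made by helper(k), including the call to helper(k) itself.
Base cases: C(0) = 1, C(1) = 1
Recurrence: C(k) = 1 + C(k-1) + C(k-2)
  C(2) = 1 + C(1) + C(0) = 1 + 1 + 1 = 3
  C(3) = 1 + C(2) + C(1) = 1 + 3 + 1 = 5
  C(4) = 1 + C(3) + C(2) = 1 + 5 + 3 = 9
  C(5) = 1 + C(4) + C(3) = 1 + 9 + 5 = 15
  C(6) = 1 + C(5) + C(4) = 1 + 15 + 9 = 25
  C(7) = 1 + C(6) + C(5) = 1 + 25 + 15 = 41
  C(8) = 1 + C(7) + C(6) = 1 + 41 + 25 = 67
Total calls = C(8) = 67


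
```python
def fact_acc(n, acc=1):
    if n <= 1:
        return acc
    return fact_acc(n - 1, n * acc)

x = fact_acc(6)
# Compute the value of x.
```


fact_acc(6, 1)
= fact_acc(5, 6 * 1) = fact_acc(5, 6)
= fact_acc(4, 5 * 6) = fact_acc(4, 30)
= fact_acc(3, 4 * 30) = fact_acc(3, 120)
= fact_acc(2, 3 * 120) = fact_acc(2, 360)
= fact_acc(1, 2 * 360) = fact_acc(1, 720)
n <= 1, return acc = 720


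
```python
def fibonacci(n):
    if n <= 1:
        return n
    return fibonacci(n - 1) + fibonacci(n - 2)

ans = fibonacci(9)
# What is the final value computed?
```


fibonacci(9)
= fibonacci(8) + fibonacci(7)
= (fibonacci(7) + fibonacci(6)) + fibonacci(7)
Computing bottom-up: fibonacci(0)=0, fibonacci(1)=1, fibonacci(2)=1, fibonacci(3)=2, fibonacci(4)=3, fibonacci(5)=5, fibonacci(6)=8, fibonacci(7)=13, fibonacci(8)=21, fibonacci(9)=34
= 34


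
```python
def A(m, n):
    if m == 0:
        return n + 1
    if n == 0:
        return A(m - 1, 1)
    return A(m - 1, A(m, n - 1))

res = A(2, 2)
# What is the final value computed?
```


A(2, 2)
= A(1, A(2, 1))
First compute A(2, 1) = 5
= A(1, 5)
= 7


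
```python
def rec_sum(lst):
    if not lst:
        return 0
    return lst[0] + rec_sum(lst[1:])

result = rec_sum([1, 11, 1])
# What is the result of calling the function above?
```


rec_sum([1, 11, 1])
= 1 + rec_sum([11, 1])
= 1 + 11 + rec_sum([1])
= 1 + 11 + 1 + rec_sum([])
= 1 + 11 + 1 + 0
= 13


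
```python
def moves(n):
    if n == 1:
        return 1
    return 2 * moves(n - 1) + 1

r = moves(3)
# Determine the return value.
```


moves(3)
= 2 * moves(2) + 1
= 2 * (2 * moves(1) + 1) + 1
Now compute bottom-up:
moves(1) = 1
moves(2) = 2 * 1 + 1 = 3
moves(3) = 2 * 3 + 1 = 7
= 7


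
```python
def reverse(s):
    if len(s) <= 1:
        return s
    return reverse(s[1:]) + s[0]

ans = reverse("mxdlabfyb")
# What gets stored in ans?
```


reverse("mxdlabfyb")
= reverse("xdlabfyb") + "m"
= reverse("dlabfyb") + "x" + "m"
= reverse("labfyb") + "d" + "x" + "m"
= reverse("abfyb") + "l" + "d" + "x" + "m"
= reverse("bfyb") + "a" + "l" + "d" + "x" + "m"
= reverse("fyb") + "b" + "a" + "l" + "d" + "x" + "m"
= reverse("yb") + "f" + "b" + "a" + "l" + "d" + "x" + "m"
= reverse("b") + "y" + "f" + "b" + "a" + "l" + "d" + "x" + "m"
= "b" + "y" + "f" + "b" + "a" + "l" + "d" + "x" + "m"
= "byfbaldxm"


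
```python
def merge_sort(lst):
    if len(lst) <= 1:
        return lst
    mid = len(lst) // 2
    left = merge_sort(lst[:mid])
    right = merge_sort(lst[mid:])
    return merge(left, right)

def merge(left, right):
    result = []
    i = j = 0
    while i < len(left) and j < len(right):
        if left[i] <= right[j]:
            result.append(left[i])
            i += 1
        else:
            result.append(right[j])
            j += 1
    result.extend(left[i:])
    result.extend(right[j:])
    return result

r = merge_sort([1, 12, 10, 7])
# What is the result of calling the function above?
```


merge_sort([1, 12, 10, 7])
Split into [1, 12] and [10, 7]
Left sorted: [1, 12]
Right sorted: [7, 10]
Merge [1, 12] and [7, 10]
= [1, 7, 10, 12]


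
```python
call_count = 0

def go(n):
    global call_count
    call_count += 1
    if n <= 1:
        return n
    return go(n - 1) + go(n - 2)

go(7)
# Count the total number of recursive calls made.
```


go(7) calls go(6) and go(5); each non-base call branches into two more.
Let C(k) = total number of calls made by go(k), including the call to go(k) itself.
Base cases: C(0) = 1, C(1) = 1
Recurrence: C(k) = 1 + C(k-1) + C(k-2)
  C(2) = 1 + C(1) + C(0) = 1 + 1 + 1 = 3
  C(3) = 1 + C(2) + C(1) = 1 + 3 + 1 = 5
  C(4) = 1 + C(3) + C(2) = 1 + 5 + 3 = 9
  C(5) = 1 + C(4) + C(3) = 1 + 9 + 5 = 15
  C(6) = 1 + C(5) + C(4) = 1 + 15 + 9 = 25
  C(7) = 1 + C(6) + C(5) = 1 + 25 + 15 = 41
Total calls = C(7) = 41
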